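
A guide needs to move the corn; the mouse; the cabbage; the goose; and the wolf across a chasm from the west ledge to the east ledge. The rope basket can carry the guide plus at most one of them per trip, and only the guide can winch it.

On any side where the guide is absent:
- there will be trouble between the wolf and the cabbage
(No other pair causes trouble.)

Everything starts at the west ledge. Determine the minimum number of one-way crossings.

9

Counting alone: the guide can take at most 1 across per trip to the east ledge, so moving all 5 needs at least 5 loaded trips out, with a return between consecutive ones — at least 9 crossings.
The plan below uses exactly 9 crossings, so it is optimal:
1. Guide goes to the east ledge with the cabbage.  [the west ledge: the corn, the goose, the mouse, the wolf | the east ledge: the cabbage]
2. Guide goes back to the west ledge alone.  [the west ledge: the corn, the goose, the mouse, the wolf | the east ledge: the cabbage]
3. Guide goes to the east ledge with the corn.  [the west ledge: the goose, the mouse, the wolf | the east ledge: the cabbage, the corn]
4. Guide goes back to the west ledge alone.  [the west ledge: the goose, the mouse, the wolf | the east ledge: the cabbage, the corn]
5. Guide goes to the east ledge with the mouse.  [the west ledge: the goose, the wolf | the east ledge: the cabbage, the corn, the mouse]
6. Guide goes back to the west ledge alone.  [the west ledge: the goose, the wolf | the east ledge: the cabbage, the corn, the mouse]
7. Guide goes to the east ledge with the goose.  [the west ledge: the wolf | the east ledge: the cabbage, the corn, the goose, the mouse]
8. Guide goes back to the west ledge alone.  [the west ledge: the wolf | the east ledge: the cabbage, the corn, the goose, the mouse]
9. Guide goes to the east ledge with the wolf.  [the west ledge: — | the east ledge: the cabbage, the corn, the goose, the mouse, the wolf]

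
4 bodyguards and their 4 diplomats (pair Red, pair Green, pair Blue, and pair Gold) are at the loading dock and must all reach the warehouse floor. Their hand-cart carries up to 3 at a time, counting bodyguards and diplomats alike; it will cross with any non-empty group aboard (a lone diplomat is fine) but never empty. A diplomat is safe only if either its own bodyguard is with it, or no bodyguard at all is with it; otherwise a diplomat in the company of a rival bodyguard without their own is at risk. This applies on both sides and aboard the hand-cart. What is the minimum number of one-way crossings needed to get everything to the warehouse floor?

Counting alone: each trip to the warehouse floor takes at most 3 across and each return brings at least 1 back, so after t trips out (and t−1 returns) at most 3t − (t−1) of the 8 are across; that first reaches 8 at t = 4, so at least 7 crossings are needed.
The safety rule pushes this higher. Following every safe sequence of crossings, the most of the 8 that can be at the warehouse floor as the hand-cart arrives there on crossing 7 is 7 — never all 8.
So no plan with fewer than 9 crossings exists, and this one achieves 9:
1. bodyguard Red and diplomat Red cross → the warehouse floor.
2. bodyguard Red crosses ← the loading dock.
3. bodyguard Green, bodyguard Red, and diplomat Green cross → the warehouse floor.
4. bodyguard Red and diplomat Red cross ← the loading dock.
5. bodyguard Blue, bodyguard Gold, and bodyguard Red cross → the warehouse floor.
6. diplomat Green crosses ← the loading dock.
7. diplomat Green and diplomat Red cross → the warehouse floor.
8. diplomat Red crosses ← the loading dock.
9. diplomat Blue, diplomat Gold, and diplomat Red cross → the warehouse floor.

9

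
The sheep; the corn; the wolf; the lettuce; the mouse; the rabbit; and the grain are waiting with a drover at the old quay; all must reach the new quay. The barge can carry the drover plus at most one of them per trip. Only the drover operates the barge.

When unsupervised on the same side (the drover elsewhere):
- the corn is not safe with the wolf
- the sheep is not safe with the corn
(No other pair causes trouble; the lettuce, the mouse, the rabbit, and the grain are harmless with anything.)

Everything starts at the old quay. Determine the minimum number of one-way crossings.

15

Counting alone: the drover can take at most 1 across per trip to the new quay, so moving all 7 needs at least 7 loaded trips out, with a return between consecutive ones — at least 13 crossings.
The safety rule pushes this higher. Following every safe sequence of crossings, the most of the 7 that can be at the new quay as the barge arrives there on crossing 13 is 6 — never all 7.
So no plan with fewer than 15 crossings exists, and this one achieves 15:
1. Drover goes to the new quay with the corn.  [the old quay: the grain, the lettuce, the mouse, the rabbit, the sheep, the wolf | the new quay: the corn]
2. Drover goes back to the old quay alone.  [the old quay: the grain, the lettuce, the mouse, the rabbit, the sheep, the wolf | the new quay: the corn]
3. Drover goes to the new quay with the sheep.  [the old quay: the grain, the lettuce, the mouse, the rabbit, the wolf | the new quay: the corn, the sheep]
4. Drover goes back to the old quay with the corn.  [the old quay: the corn, the grain, the lettuce, the mouse, the rabbit, the wolf | the new quay: the sheep]
5. Drover goes to the new quay with the wolf.  [the old quay: the corn, the grain, the lettuce, the mouse, the rabbit | the new quay: the sheep, the wolf]
6. Drover goes back to the old quay alone.  [the old quay: the corn, the grain, the lettuce, the mouse, the rabbit | the new quay: the sheep, the wolf]
7. Drover goes to the new quay with the lettuce.  [the old quay: the corn, the grain, the mouse, the rabbit | the new quay: the lettuce, the sheep, the wolf]
8. Drover goes back to the old quay alone.  [the old quay: the corn, the grain, the mouse, the rabbit | the new quay: the lettuce, the sheep, the wolf]
9. Drover goes to the new quay with the mouse.  [the old quay: the corn, the grain, the rabbit | the new quay: the lettuce, the mouse, the sheep, the wolf]
10. Drover goes back to the old quay alone.  [the old quay: the corn, the grain, the rabbit | the new quay: the lettuce, the mouse, the sheep, the wolf]
11. Drover goes to the new quay with the rabbit.  [the old quay: the corn, the grain | the new quay: the lettuce, the mouse, the rabbit, the sheep, the wolf]
12. Drover goes back to the old quay alone.  [the old quay: the corn, the grain | the new quay: the lettuce, the mouse, the rabbit, the sheep, the wolf]
13. Drover goes to the new quay with the grain.  [the old quay: the corn | the new quay: the grain, the lettuce, the mouse, the rabbit, the sheep, the wolf]
14. Drover goes back to the old quay alone.  [the old quay: the corn | the new quay: the grain, the lettuce, the mouse, the rabbit, the sheep, the wolf]
15. Drover goes to the new quay with the corn.  [the old quay: — | the new quay: the corn, the grain, the lettuce, the mouse, the rabbit, the sheep, the wolf]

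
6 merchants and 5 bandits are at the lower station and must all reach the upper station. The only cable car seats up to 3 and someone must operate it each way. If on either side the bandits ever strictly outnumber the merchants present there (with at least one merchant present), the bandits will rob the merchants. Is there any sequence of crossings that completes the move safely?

Yes

1. 3 bandits → the upper station.  (the lower station: 6M 2B; the upper station: 0M 3B)
2. 1 bandit ← the lower station.  (the lower station: 6M 3B; the upper station: 0M 2B)
3. 3 merchants → the upper station.  (the lower station: 3M 3B; the upper station: 3M 2B)
4. 1 merchant ← the lower station.  (the lower station: 4M 3B; the upper station: 2M 2B)
5. 2 merchants and 1 bandit → the upper station.  (the lower station: 2M 2B; the upper station: 4M 3B)
6. 1 merchant ← the lower station.  (the lower station: 3M 2B; the upper station: 3M 3B)
7. 2 merchants and 1 bandit → the upper station.  (the lower station: 1M 1B; the upper station: 5M 4B)
8. 1 merchant ← the lower station.  (the lower station: 2M 1B; the upper station: 4M 4B)
9. 2 merchants and 1 bandit → the upper station.  (the lower station: 0M 0B; the upper station: 6M 5B)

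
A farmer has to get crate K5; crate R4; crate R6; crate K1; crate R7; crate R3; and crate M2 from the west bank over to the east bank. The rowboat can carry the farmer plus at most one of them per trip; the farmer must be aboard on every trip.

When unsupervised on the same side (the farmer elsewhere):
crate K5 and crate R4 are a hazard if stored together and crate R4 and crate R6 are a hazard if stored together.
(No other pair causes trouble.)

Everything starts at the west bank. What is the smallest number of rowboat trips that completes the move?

Counting alone: the farmer can take at most 1 across per trip to the east bank, so moving all 7 needs at least 7 loaded trips out, with a return between consecutive ones — at least 13 crossings.
The safety rule pushes this higher. Following every safe sequence of crossings, the most of the 7 that can be at the east bank as the rowboat arrives there on crossing 13 is 6 — never all 7.
So no plan with fewer than 15 crossings exists, and this one achieves 15:
1. Farmer goes to the east bank with crate R4.  [the west bank: crate K1, crate K5, crate M2, crate R3, crate R6, crate R7 | the east bank: crate R4]
2. Farmer goes back to the west bank alone.  [the west bank: crate K1, crate K5, crate M2, crate R3, crate R6, crate R7 | the east bank: crate R4]
3. Farmer goes to the east bank with crate K5.  [the west bank: crate K1, crate M2, crate R3, crate R6, crate R7 | the east bank: crate K5, crate R4]
4. Farmer goes back to the west bank with crate R4.  [the west bank: crate K1, crate M2, crate R3, crate R4, crate R6, crate R7 | the east bank: crate K5]
5. Farmer goes to the east bank with crate R6.  [the west bank: crate K1, crate M2, crate R3, crate R4, crate R7 | the east bank: crate K5, crate R6]
6. Farmer goes back to the west bank alone.  [the west bank: crate K1, crate M2, crate R3, crate R4, crate R7 | the east bank: crate K5, crate R6]
7. Farmer goes to the east bank with crate K1.  [the west bank: crate M2, crate R3, crate R4, crate R7 | the east bank: crate K1, crate K5, crate R6]
8. Farmer goes back to the west bank alone.  [the west bank: crate M2, crate R3, crate R4, crate R7 | the east bank: crate K1, crate K5, crate R6]
9. Farmer goes to the east bank with crate R7.  [the west bank: crate M2, crate R3, crate R4 | the east bank: crate K1, crate K5, crate R6, crate R7]
10. Farmer goes back to the west bank alone.  [the west bank: crate M2, crate R3, crate R4 | the east bank: crate K1, crate K5, crate R6, crate R7]
11. Farmer goes to the east bank with crate R3.  [the west bank: crate M2, crate R4 | the east bank: crate K1, crate K5, crate R3, crate R6, crate R7]
12. Farmer goes back to the west bank alone.  [the west bank: crate M2, crate R4 | the east bank: crate K1, crate K5, crate R3, crate R6, crate R7]
13. Farmer goes to the east bank with crate M2.  [the west bank: crate R4 | the east bank: crate K1, crate K5, crate M2, crate R3, crate R6, crate R7]
14. Farmer goes back to the west bank alone.  [the west bank: crate R4 | the east bank: crate K1, crate K5, crate M2, crate R3, crate R6, crate R7]
15. Farmer goes to the east bank with crate R4.  [the west bank: — | the east bank: crate K1, crate K5, crate M2, crate R3, crate R4, crate R6, crate R7]

15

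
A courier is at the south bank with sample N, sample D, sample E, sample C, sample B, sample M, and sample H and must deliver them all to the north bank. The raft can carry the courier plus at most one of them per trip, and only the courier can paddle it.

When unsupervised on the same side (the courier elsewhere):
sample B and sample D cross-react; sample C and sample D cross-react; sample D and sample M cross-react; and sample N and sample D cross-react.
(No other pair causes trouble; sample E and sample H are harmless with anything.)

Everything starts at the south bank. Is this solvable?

Following every safe sequence of crossings from the start, the most of the 7 that can be at the north bank as the raft arrives there on crossings 1, 3, 5, 7 is 1, 2, 3, 4 respectively; the best ever achieved is 4 of 7.
From crossing 9 on, no configuration arises that was not already reachable earlier: only 44 distinct safe configurations (who is on which side, and where the raft is) can ever be reached, none of them has everyone across, and every continuation just revisits them. So no valid plan exists.

No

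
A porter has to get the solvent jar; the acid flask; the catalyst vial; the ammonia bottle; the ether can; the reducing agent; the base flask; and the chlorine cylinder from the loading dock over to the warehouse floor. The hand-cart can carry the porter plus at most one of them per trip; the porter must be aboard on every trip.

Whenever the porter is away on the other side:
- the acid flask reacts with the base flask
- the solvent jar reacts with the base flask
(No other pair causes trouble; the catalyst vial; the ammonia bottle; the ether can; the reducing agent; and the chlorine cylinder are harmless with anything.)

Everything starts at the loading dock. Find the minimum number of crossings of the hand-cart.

Counting alone: the porter can take at most 1 across per trip to the warehouse floor, so moving all 8 needs at least 8 loaded trips out, with a return between consecutive ones — at least 15 crossings.
The safety rule pushes this higher. Following every safe sequence of crossings, the most of the 8 that can be at the warehouse floor as the hand-cart arrives there on crossing 15 is 7 — never all 8.
So no plan with fewer than 17 crossings exists, and this one achieves 17:
1. Porter goes to the warehouse floor with the base flask.  [the loading dock: the acid flask, the ammonia bottle, the catalyst vial, the chlorine cylinder, the ether can, the reducing agent, the solvent jar | the warehouse floor: the base flask]
2. Porter goes back to the loading dock alone.  [the loading dock: the acid flask, the ammonia bottle, the catalyst vial, the chlorine cylinder, the ether can, the reducing agent, the solvent jar | the warehouse floor: the base flask]
3. Porter goes to the warehouse floor with the solvent jar.  [the loading dock: the acid flask, the ammonia bottle, the catalyst vial, the chlorine cylinder, the ether can, the reducing agent | the warehouse floor: the base flask, the solvent jar]
4. Porter goes back to the loading dock with the base flask.  [the loading dock: the acid flask, the ammonia bottle, the base flask, the catalyst vial, the chlorine cylinder, the ether can, the reducing agent | the warehouse floor: the solvent jar]
5. Porter goes to the warehouse floor with the acid flask.  [the loading dock: the ammonia bottle, the base flask, the catalyst vial, the chlorine cylinder, the ether can, the reducing agent | the warehouse floor: the acid flask, the solvent jar]
6. Porter goes back to the loading dock alone.  [the loading dock: the ammonia bottle, the base flask, the catalyst vial, the chlorine cylinder, the ether can, the reducing agent | the warehouse floor: the acid flask, the solvent jar]
7. Porter goes to the warehouse floor with the catalyst vial.  [the loading dock: the ammonia bottle, the base flask, the chlorine cylinder, the ether can, the reducing agent | the warehouse floor: the acid flask, the catalyst vial, the solvent jar]
8. Porter goes back to the loading dock alone.  [the loading dock: the ammonia bottle, the base flask, the chlorine cylinder, the ether can, the reducing agent | the warehouse floor: the acid flask, the catalyst vial, the solvent jar]
9. Porter goes to the warehouse floor with the ammonia bottle.  [the loading dock: the base flask, the chlorine cylinder, the ether can, the reducing agent | the warehouse floor: the acid flask, the ammonia bottle, the catalyst vial, the solvent jar]
10. Porter goes back to the loading dock alone.  [the loading dock: the base flask, the chlorine cylinder, the ether can, the reducing agent | the warehouse floor: the acid flask, the ammonia bottle, the catalyst vial, the solvent jar]
11. Porter goes to the warehouse floor with the ether can.  [the loading dock: the base flask, the chlorine cylinder, the reducing agent | the warehouse floor: the acid flask, the ammonia bottle, the catalyst vial, the ether can, the solvent jar]
12. Porter goes back to the loading dock alone.  [the loading dock: the base flask, the chlorine cylinder, the reducing agent | the warehouse floor: the acid flask, the ammonia bottle, the catalyst vial, the ether can, the solvent jar]
13. Porter goes to the warehouse floor with the reducing agent.  [the loading dock: the base flask, the chlorine cylinder | the warehouse floor: the acid flask, the ammonia bottle, the catalyst vial, the ether can, the reducing agent, the solvent jar]
14. Porter goes back to the loading dock alone.  [the loading dock: the base flask, the chlorine cylinder | the warehouse floor: the acid flask, the ammonia bottle, the catalyst vial, the ether can, the reducing agent, the solvent jar]
15. Porter goes to the warehouse floor with the chlorine cylinder.  [the loading dock: the base flask | the warehouse floor: the acid flask, the ammonia bottle, the catalyst vial, the chlorine cylinder, the ether can, the reducing agent, the solvent jar]
16. Porter goes back to the loading dock alone.  [the loading dock: the base flask | the warehouse floor: the acid flask, the ammonia bottle, the catalyst vial, the chlorine cylinder, the ether can, the reducing agent, the solvent jar]
17. Porter goes to the warehouse floor with the base flask.  [the loading dock: — | the warehouse floor: the acid flask, the ammonia bottle, the base flask, the catalyst vial, the chlorine cylinder, the ether can, the reducing agent, the solvent jar]

17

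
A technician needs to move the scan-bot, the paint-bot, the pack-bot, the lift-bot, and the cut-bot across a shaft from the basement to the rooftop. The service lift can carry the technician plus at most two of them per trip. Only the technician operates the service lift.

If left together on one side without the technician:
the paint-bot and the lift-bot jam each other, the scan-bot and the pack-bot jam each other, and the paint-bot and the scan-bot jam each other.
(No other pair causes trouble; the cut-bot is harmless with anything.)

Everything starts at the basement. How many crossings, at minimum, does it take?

Counting alone: the technician can take at most 2 across per trip to the rooftop, so moving all 5 needs at least 3 loaded trips out, with a return between consecutive ones — at least 5 crossings.
The plan below uses exactly 5 crossings, so it is optimal:
1. Technician goes to the rooftop with the paint-bot and the scan-bot.  [the basement: the cut-bot, the lift-bot, the pack-bot | the rooftop: the paint-bot, the scan-bot]
2. Technician goes back to the basement with the scan-bot.  [the basement: the cut-bot, the lift-bot, the pack-bot, the scan-bot | the rooftop: the paint-bot]
3. Technician goes to the rooftop with the cut-bot and the pack-bot.  [the basement: the lift-bot, the scan-bot | the rooftop: the cut-bot, the pack-bot, the paint-bot]
4. Technician goes back to the basement alone.  [the basement: the lift-bot, the scan-bot | the rooftop: the cut-bot, the pack-bot, the paint-bot]
5. Technician goes to the rooftop with the lift-bot and the scan-bot.  [the basement: — | the rooftop: the cut-bot, the lift-bot, the pack-bot, the paint-bot, the scan-bot]

5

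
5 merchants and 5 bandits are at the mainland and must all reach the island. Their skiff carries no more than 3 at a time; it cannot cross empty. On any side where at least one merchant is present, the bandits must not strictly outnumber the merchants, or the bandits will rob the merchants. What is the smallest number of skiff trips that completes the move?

Counting alone: each trip to the island takes at most 3 across and each return brings at least 1 back, so after t trips out (and t−1 returns) at most 3t − (t−1) of the 10 are across; that first reaches 10 at t = 5, so at least 9 crossings are needed.
The safety rule pushes this higher. Following every safe sequence of crossings, the most of the 10 that can be at the island as the skiff arrives there on crossing 9 is 9 — never all 10.
So no plan with fewer than 11 crossings exists, and this one achieves 11:
1. 2 bandits → the island.  (the mainland: 5M 3B; the island: 0M 2B)
2. 1 bandit ← the mainland.  (the mainland: 5M 4B; the island: 0M 1B)
3. 3 bandits → the island.  (the mainland: 5M 1B; the island: 0M 4B)
4. 1 bandit ← the mainland.  (the mainland: 5M 2B; the island: 0M 3B)
5. 3 merchants → the island.  (the mainland: 2M 2B; the island: 3M 3B)
6. 1 merchant and 1 bandit ← the mainland.  (the mainland: 3M 3B; the island: 2M 2B)
7. 3 merchants → the island.  (the mainland: 0M 3B; the island: 5M 2B)
8. 1 bandit ← the mainland.  (the mainland: 0M 4B; the island: 5M 1B)
9. 2 bandits → the island.  (the mainland: 0M 2B; the island: 5M 3B)
10. 1 bandit ← the mainland.  (the mainland: 0M 3B; the island: 5M 2B)
11. 3 bandits → the island.  (the mainland: 0M 0B; the island: 5M 5B)

11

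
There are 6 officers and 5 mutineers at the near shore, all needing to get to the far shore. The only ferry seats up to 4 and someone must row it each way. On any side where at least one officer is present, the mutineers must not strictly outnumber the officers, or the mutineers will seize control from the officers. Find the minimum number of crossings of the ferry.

Counting alone: each trip to the far shore takes at most 4 across and each return brings at least 1 back, so after t trips out (and t−1 returns) at most 4t − (t−1) of the 11 are across; that first reaches 11 at t = 4, so at least 7 crossings are needed.
The plan below uses exactly 7 crossings, so it is optimal:
1. 2 mutineers → the far shore.  (the near shore: 6O 3M; the far shore: 0O 2M)
2. 1 mutineer ← the near shore.  (the near shore: 6O 4M; the far shore: 0O 1M)
3. 4 mutineers → the far shore.  (the near shore: 6O 0M; the far shore: 0O 5M)
4. 1 mutineer ← the near shore.  (the near shore: 6O 1M; the far shore: 0O 4M)
5. 4 officers → the far shore.  (the near shore: 2O 1M; the far shore: 4O 4M)
6. 1 mutineer ← the near shore.  (the near shore: 2O 2M; the far shore: 4O 3M)
7. 2 officers and 2 mutineers → the far shore.  (the near shore: 0O 0M; the far shore: 6O 5M)

7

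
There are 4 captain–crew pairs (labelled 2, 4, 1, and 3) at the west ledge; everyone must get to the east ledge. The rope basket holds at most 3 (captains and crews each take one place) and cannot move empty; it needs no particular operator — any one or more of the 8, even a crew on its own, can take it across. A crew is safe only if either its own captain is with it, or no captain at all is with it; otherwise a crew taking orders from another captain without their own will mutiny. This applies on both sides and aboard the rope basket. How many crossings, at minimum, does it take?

9

Counting alone: each trip to the east ledge takes at most 3 across and each return brings at least 1 back, so after t trips out (and t−1 returns) at most 3t − (t−1) of the 8 are across; that first reaches 8 at t = 4, so at least 7 crossings are needed.
The safety rule pushes this higher. Following every safe sequence of crossings, the most of the 8 that can be at the east ledge as the rope basket arrives there on crossing 7 is 7 — never all 8.
So no plan with fewer than 9 crossings exists, and this one achieves 9:
1. captain 2 and crew 2 cross → the east ledge.
2. captain 2 crosses ← the west ledge.
3. captain 2, captain 4, and crew 4 cross → the east ledge.
4. captain 2 and crew 2 cross ← the west ledge.
5. captain 1, captain 2, and captain 3 cross → the east ledge.
6. crew 4 crosses ← the west ledge.
7. crew 2 and crew 4 cross → the east ledge.
8. crew 2 crosses ← the west ledge.
9. crew 1, crew 2, and crew 3 cross → the east ledge.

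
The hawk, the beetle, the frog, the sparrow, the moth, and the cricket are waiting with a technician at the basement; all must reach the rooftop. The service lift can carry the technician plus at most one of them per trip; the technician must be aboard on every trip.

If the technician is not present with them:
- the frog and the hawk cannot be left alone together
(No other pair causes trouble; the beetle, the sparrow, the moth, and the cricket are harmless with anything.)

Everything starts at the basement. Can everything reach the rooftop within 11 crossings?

Yes — this plan uses 11 crossings (≤ 11):
1. Technician goes to the rooftop with the hawk.
2. Technician goes back to the basement alone.
3. Technician goes to the rooftop with the beetle.
4. Technician goes back to the basement alone.
5. Technician goes to the rooftop with the sparrow.
6. Technician goes back to the basement alone.
7. Technician goes to the rooftop with the moth.
8. Technician goes back to the basement alone.
9. Technician goes to the rooftop with the cricket.
10. Technician goes back to the basement alone.
11. Technician goes to the rooftop with the frog.

Yes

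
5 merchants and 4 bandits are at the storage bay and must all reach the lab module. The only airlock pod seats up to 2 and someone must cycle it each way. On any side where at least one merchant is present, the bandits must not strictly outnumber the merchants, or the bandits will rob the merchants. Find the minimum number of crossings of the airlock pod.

15

Counting alone: each trip to the lab module takes at most 2 across and each return brings at least 1 back, so after t trips out (and t−1 returns) at most 2t − (t−1) of the 9 are across; that first reaches 9 at t = 8, so at least 15 crossings are needed.
The plan below uses exactly 15 crossings, so it is optimal:
1. 2 bandits → the lab module.  (the storage bay: 5M 2B; the lab module: 0M 2B)
2. 1 bandit ← the storage bay.  (the storage bay: 5M 3B; the lab module: 0M 1B)
3. 2 bandits → the lab module.  (the storage bay: 5M 1B; the lab module: 0M 3B)
4. 1 bandit ← the storage bay.  (the storage bay: 5M 2B; the lab module: 0M 2B)
5. 2 merchants → the lab module.  (the storage bay: 3M 2B; the lab module: 2M 2B)
6. 1 bandit ← the storage bay.  (the storage bay: 3M 3B; the lab module: 2M 1B)
7. 1 merchant and 1 bandit → the lab module.  (the storage bay: 2M 2B; the lab module: 3M 2B)
8. 1 merchant ← the storage bay.  (the storage bay: 3M 2B; the lab module: 2M 2B)
9. 1 merchant and 1 bandit → the lab module.  (the storage bay: 2M 1B; the lab module: 3M 3B)
10. 1 bandit ← the storage bay.  (the storage bay: 2M 2B; the lab module: 3M 2B)
11. 1 merchant and 1 bandit → the lab module.  (the storage bay: 1M 1B; the lab module: 4M 3B)
12. 1 merchant ← the storage bay.  (the storage bay: 2M 1B; the lab module: 3M 3B)
13. 1 merchant and 1 bandit → the lab module.  (the storage bay: 1M 0B; the lab module: 4M 4B)
14. 1 bandit ← the storage bay.  (the storage bay: 1M 1B; the lab module: 4M 3B)
15. 1 merchant and 1 bandit → the lab module.  (the storage bay: 0M 0B; the lab module: 5M 4B)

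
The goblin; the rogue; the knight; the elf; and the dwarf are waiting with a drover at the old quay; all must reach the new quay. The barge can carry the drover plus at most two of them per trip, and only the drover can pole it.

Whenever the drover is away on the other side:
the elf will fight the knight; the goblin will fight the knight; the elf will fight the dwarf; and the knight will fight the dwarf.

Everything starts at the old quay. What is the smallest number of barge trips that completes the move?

Counting alone: the drover can take at most 2 across per trip to the new quay, so moving all 5 needs at least 3 loaded trips out, with a return between consecutive ones — at least 5 crossings.
The safety rule pushes this higher. Following every safe sequence of crossings, the most of the 5 that can be at the new quay as the barge arrives there on crossing 5 is 4 — never all 5.
So no plan with fewer than 7 crossings exists, and this one achieves 7:
1. Drover goes to the new quay with the elf and the knight.  [the old quay: the dwarf, the goblin, the rogue | the new quay: the elf, the knight]
2. Drover goes back to the old quay with the knight.  [the old quay: the dwarf, the goblin, the knight, the rogue | the new quay: the elf]
3. Drover goes to the new quay with the goblin and the knight.  [the old quay: the dwarf, the rogue | the new quay: the elf, the goblin, the knight]
4. Drover goes back to the old quay with the knight.  [the old quay: the dwarf, the knight, the rogue | the new quay: the elf, the goblin]
5. Drover goes to the new quay with the knight and the rogue.  [the old quay: the dwarf | the new quay: the elf, the goblin, the knight, the rogue]
6. Drover goes back to the old quay with the knight.  [the old quay: the dwarf, the knight | the new quay: the elf, the goblin, the rogue]
7. Drover goes to the new quay with the dwarf and the knight.  [the old quay: — | the new quay: the dwarf, the elf, the goblin, the knight, the rogue]

7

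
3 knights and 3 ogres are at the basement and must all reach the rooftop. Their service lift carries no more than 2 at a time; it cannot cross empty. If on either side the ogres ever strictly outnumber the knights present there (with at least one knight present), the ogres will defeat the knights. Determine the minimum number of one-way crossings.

Counting alone: each trip to the rooftop takes at most 2 across and each return brings at least 1 back, so after t trips out (and t−1 returns) at most 2t − (t−1) of the 6 are across; that first reaches 6 at t = 5, so at least 9 crossings are needed.
The safety rule pushes this higher. Following every safe sequence of crossings, the most of the 6 that can be at the rooftop as the service lift arrives there on crossing 9 is 5 — never all 6.
So no plan with fewer than 11 crossings exists, and this one achieves 11:
1. 2 ogres → the rooftop.  (the basement: 3K 1O; the rooftop: 0K 2O)
2. 1 ogre ← the basement.  (the basement: 3K 2O; the rooftop: 0K 1O)
3. 2 ogres → the rooftop.  (the basement: 3K 0O; the rooftop: 0K 3O)
4. 1 ogre ← the basement.  (the basement: 3K 1O; the rooftop: 0K 2O)
5. 2 knights → the rooftop.  (the basement: 1K 1O; the rooftop: 2K 2O)
6. 1 knight and 1 ogre ← the basement.  (the basement: 2K 2O; the rooftop: 1K 1O)
7. 2 knights → the rooftop.  (the basement: 0K 2O; the rooftop: 3K 1O)
8. 1 ogre ← the basement.  (the basement: 0K 3O; the rooftop: 3K 0O)
9. 2 ogres → the rooftop.  (the basement: 0K 1O; the rooftop: 3K 2O)
10. 1 ogre ← the basement.  (the basement: 0K 2O; the rooftop: 3K 1O)
11. 2 ogres → the rooftop.  (the basement: 0K 0O; the rooftop: 3K 3O)

11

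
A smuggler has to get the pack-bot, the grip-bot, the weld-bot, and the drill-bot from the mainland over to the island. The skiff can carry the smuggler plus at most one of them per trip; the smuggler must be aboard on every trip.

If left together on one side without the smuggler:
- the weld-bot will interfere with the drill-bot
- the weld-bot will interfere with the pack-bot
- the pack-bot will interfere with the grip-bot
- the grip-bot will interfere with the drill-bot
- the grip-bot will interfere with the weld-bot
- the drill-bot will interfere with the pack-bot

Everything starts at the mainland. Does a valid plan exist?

Whatever the first load, the items left behind include a forbidden pair without the smuggler. No opening move is safe, so no plan exists.

No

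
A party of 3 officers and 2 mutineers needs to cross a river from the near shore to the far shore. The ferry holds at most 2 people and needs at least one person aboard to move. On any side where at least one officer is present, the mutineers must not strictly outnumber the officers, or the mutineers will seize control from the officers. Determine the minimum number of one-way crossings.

Counting alone: each trip to the far shore takes at most 2 across and each return brings at least 1 back, so after t trips out (and t−1 returns) at most 2t − (t−1) of the 5 are across; that first reaches 5 at t = 4, so at least 7 crossings are needed.
The plan below uses exactly 7 crossings, so it is optimal:
1. 2 mutineers → the far shore.  (the near shore: 3O 0M; the far shore: 0O 2M)
2. 1 mutineer ← the near shore.  (the near shore: 3O 1M; the far shore: 0O 1M)
3. 2 officers → the far shore.  (the near shore: 1O 1M; the far shore: 2O 1M)
4. 1 officer ← the near shore.  (the near shore: 2O 1M; the far shore: 1O 1M)
5. 1 officer and 1 mutineer → the far shore.  (the near shore: 1O 0M; the far shore: 2O 2M)
6. 1 mutineer ← the near shore.  (the near shore: 1O 1M; the far shore: 2O 1M)
7. 1 officer and 1 mutineer → the far shore.  (the near shore: 0O 0M; the far shore: 3O 2M)

7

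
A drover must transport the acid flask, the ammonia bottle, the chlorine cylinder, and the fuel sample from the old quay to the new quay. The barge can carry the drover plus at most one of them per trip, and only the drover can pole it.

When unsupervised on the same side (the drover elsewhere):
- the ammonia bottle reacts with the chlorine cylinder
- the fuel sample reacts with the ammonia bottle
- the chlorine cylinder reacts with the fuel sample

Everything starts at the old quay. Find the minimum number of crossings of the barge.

Whatever the first load, the items left behind include a forbidden pair without the drover. No opening move is safe, so no plan exists.

impossible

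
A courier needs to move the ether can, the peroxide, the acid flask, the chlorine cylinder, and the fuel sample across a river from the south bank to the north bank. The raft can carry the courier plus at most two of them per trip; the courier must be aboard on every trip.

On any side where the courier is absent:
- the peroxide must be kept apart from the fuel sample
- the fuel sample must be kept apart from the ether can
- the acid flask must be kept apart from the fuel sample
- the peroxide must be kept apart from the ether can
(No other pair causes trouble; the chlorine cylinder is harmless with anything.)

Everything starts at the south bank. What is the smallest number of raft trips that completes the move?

Counting alone: the courier can take at most 2 across per trip to the north bank, so moving all 5 needs at least 3 loaded trips out, with a return between consecutive ones — at least 5 crossings.
The safety rule pushes this higher. Following every safe sequence of crossings, the most of the 5 that can be at the north bank as the raft arrives there on crossing 5 is 4 — never all 5.
So no plan with fewer than 7 crossings exists, and this one achieves 7:
1. Courier goes to the north bank with the ether can and the fuel sample.  [the south bank: the acid flask, the chlorine cylinder, the peroxide | the north bank: the ether can, the fuel sample]
2. Courier goes back to the south bank with the ether can.  [the south bank: the acid flask, the chlorine cylinder, the ether can, the peroxide | the north bank: the fuel sample]
3. Courier goes to the north bank with the acid flask and the ether can.  [the south bank: the chlorine cylinder, the peroxide | the north bank: the acid flask, the ether can, the fuel sample]
4. Courier goes back to the south bank with the fuel sample.  [the south bank: the chlorine cylinder, the fuel sample, the peroxide | the north bank: the acid flask, the ether can]
5. Courier goes to the north bank with the chlorine cylinder and the peroxide.  [the south bank: the fuel sample | the north bank: the acid flask, the chlorine cylinder, the ether can, the peroxide]
6. Courier goes back to the south bank with the ether can.  [the south bank: the ether can, the fuel sample | the north bank: the acid flask, the chlorine cylinder, the peroxide]
7. Courier goes to the north bank with the ether can and the fuel sample.  [the south bank: — | the north bank: the acid flask, the chlorine cylinder, the ether can, the fuel sample, the peroxide]

7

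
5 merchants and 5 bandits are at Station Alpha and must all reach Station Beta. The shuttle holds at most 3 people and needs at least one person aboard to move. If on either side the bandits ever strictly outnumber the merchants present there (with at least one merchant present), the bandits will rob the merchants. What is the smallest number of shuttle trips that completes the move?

11

Counting alone: each trip to Station Beta takes at most 3 across and each return brings at least 1 back, so after t trips out (and t−1 returns) at most 3t − (t−1) of the 10 are across; that first reaches 10 at t = 5, so at least 9 crossings are needed.
The safety rule pushes this higher. Following every safe sequence of crossings, the most of the 10 that can be at Station Beta as the shuttle arrives there on crossing 9 is 9 — never all 10.
So no plan with fewer than 11 crossings exists, and this one achieves 11:
1. 2 bandits → Station Beta.  (Station Alpha: 5M 3B; Station Beta: 0M 2B)
2. 1 bandit ← Station Alpha.  (Station Alpha: 5M 4B; Station Beta: 0M 1B)
3. 3 bandits → Station Beta.  (Station Alpha: 5M 1B; Station Beta: 0M 4B)
4. 1 bandit ← Station Alpha.  (Station Alpha: 5M 2B; Station Beta: 0M 3B)
5. 3 merchants → Station Beta.  (Station Alpha: 2M 2B; Station Beta: 3M 3B)
6. 1 merchant and 1 bandit ← Station Alpha.  (Station Alpha: 3M 3B; Station Beta: 2M 2B)
7. 3 merchants → Station Beta.  (Station Alpha: 0M 3B; Station Beta: 5M 2B)
8. 1 bandit ← Station Alpha.  (Station Alpha: 0M 4B; Station Beta: 5M 1B)
9. 2 bandits → Station Beta.  (Station Alpha: 0M 2B; Station Beta: 5M 3B)
10. 1 bandit ← Station Alpha.  (Station Alpha: 0M 3B; Station Beta: 5M 2B)
11. 3 bandits → Station Beta.  (Station Alpha: 0M 0B; Station Beta: 5M 5B)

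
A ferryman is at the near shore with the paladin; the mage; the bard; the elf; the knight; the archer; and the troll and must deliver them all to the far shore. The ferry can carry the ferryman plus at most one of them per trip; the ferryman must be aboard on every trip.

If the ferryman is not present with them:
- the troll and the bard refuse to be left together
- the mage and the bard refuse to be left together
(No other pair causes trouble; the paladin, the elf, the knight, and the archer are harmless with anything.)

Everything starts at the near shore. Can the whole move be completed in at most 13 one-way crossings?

Counting alone: the ferryman can take at most 1 across per trip to the far shore, so moving all 7 needs at least 7 loaded trips out, with a return between consecutive ones — at least 13 crossings.
The safety rule pushes this higher. Following every safe sequence of crossings, the most of the 7 that can be at the far shore as the ferry arrives there on crossing 13 is 6 — never all 7.
So the move cannot be finished within 13 crossings. (The shortest complete plan takes 15:)
1. Ferryman goes to the far shore with the bard.  [the near shore: the archer, the elf, the knight, the mage, the paladin, the troll | the far shore: the bard]
2. Ferryman goes back to the near shore alone.  [the near shore: the archer, the elf, the knight, the mage, the paladin, the troll | the far shore: the bard]
3. Ferryman goes to the far shore with the paladin.  [the near shore: the archer, the elf, the knight, the mage, the troll | the far shore: the bard, the paladin]
4. Ferryman goes back to the near shore alone.  [the near shore: the archer, the elf, the knight, the mage, the troll | the far shore: the bard, the paladin]
5. Ferryman goes to the far shore with the mage.  [the near shore: the archer, the elf, the knight, the troll | the far shore: the bard, the mage, the paladin]
6. Ferryman goes back to the near shore with the bard.  [the near shore: the archer, the bard, the elf, the knight, the troll | the far shore: the mage, the paladin]
7. Ferryman goes to the far shore with the troll.  [the near shore: the archer, the bard, the elf, the knight | the far shore: the mage, the paladin, the troll]
8. Ferryman goes back to the near shore alone.  [the near shore: the archer, the bard, the elf, the knight | the far shore: the mage, the paladin, the troll]
9. Ferryman goes to the far shore with the elf.  [the near shore: the archer, the bard, the knight | the far shore: the elf, the mage, the paladin, the troll]
10. Ferryman goes back to the near shore alone.  [the near shore: the archer, the bard, the knight | the far shore: the elf, the mage, the paladin, the troll]
11. Ferryman goes to the far shore with the knight.  [the near shore: the archer, the bard | the far shore: the elf, the knight, the mage, the paladin, the troll]
12. Ferryman goes back to the near shore alone.  [the near shore: the archer, the bard | the far shore: the elf, the knight, the mage, the paladin, the troll]
13. Ferryman goes to the far shore with the archer.  [the near shore: the bard | the far shore: the archer, the elf, the knight, the mage, the paladin, the troll]
14. Ferryman goes back to the near shore alone.  [the near shore: the bard | the far shore: the archer, the elf, the knight, the mage, the paladin, the troll]
15. Ferryman goes to the far shore with the bard.  [the near shore: — | the far shore: the archer, the bard, the elf, the knight, the mage, the paladin, the troll]

No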